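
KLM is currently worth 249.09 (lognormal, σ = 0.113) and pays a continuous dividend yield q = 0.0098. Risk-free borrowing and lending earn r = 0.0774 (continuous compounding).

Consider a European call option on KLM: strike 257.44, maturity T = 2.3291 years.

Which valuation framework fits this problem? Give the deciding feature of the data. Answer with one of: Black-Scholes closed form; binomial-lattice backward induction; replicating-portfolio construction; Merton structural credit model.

Key observation: the instrument is a plain European call (strike 257.44) on a lognormal asset; the exact continuous-time formula applies directly.

framework: Black-Scholes closed form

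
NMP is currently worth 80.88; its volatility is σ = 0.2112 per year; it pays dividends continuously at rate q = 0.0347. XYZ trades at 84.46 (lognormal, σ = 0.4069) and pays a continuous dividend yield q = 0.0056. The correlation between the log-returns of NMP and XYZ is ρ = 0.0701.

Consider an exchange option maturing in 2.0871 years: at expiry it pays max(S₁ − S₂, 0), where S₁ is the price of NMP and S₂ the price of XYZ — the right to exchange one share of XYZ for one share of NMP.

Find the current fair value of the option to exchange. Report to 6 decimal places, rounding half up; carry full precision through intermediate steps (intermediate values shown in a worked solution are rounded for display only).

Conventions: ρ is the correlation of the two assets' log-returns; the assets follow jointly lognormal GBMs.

σ_eff = √(σ₁² + σ₂² − 2ρσ₁σ₂) = √(0.2112² + 0.4069² − 2·0.0701·0.2112·0.4069) = 0.445112
d₁ = (ln(S₁/S₂) + (q₂ − q₁ + σ_eff²/2)T) / (σ_eff√T) = (ln(80.88/84.46) + (0.0056 − 0.0347 + 0.099062)·2.0871) / 0.643044 = 0.159720
d₂ = d₁ − σ_eff√T = 0.159720 − 0.643044 = -0.483325
N(d₁) = 0.563449,  N(d₂) = 0.314433
V = S₁·e^{−q₁T}·N(d₁) − S₂·e^{−q₂T}·N(d₂) = 42.388026 − 26.248399 = 16.139627
Key observation: r never enters — measured in units of XYZ, the claim is a call on S₁/S₂ struck at 1, so only the dividend yields and σ_eff matter.

exchange price = 16.139627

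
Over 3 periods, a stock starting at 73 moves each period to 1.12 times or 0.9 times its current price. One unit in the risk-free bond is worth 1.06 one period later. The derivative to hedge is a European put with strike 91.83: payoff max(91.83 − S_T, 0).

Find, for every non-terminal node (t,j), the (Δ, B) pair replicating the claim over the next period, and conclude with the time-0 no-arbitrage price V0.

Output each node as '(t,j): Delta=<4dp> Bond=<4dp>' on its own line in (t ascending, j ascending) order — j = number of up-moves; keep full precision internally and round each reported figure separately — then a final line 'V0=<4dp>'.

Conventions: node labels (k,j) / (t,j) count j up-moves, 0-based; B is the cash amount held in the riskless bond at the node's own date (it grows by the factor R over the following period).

(0,0): Delta=-0.6855 Bond=57.6089
(1,0): Delta=-1.0000 Bond=81.7284
(1,1): Delta=-0.5907 Bond=53.3168
(2,0): Delta=-1.0000 Bond=86.6321
(2,1): Delta=-1.0000 Bond=86.6321
(2,2): Delta=-0.4674 Bond=45.2223
V0=7.5677

No-arbitrage ⇒ martingale measure with p* = (R−d)/(u−d) = 0.7273.
Expiry values: V(3,0)=38.6130, V(3,1)=25.6044, V(3,2)=9.4159, V(3,3)=0.0000
  t=2,j=0: stock 59.1300 → up 66.2256 (V=25.6044), down 53.2170 (V=38.6130). Price 27.5021; hedge Δ=-1.0000, bond B=86.6321.
  t=2,j=1: stock 73.5840 → up 82.4141 (V=9.4159), down 66.2256 (V=25.6044). Price 13.0481; hedge Δ=-1.0000, bond B=86.6321.
  t=2,j=2: stock 91.5712 → up 102.5597 (V=0.0000), down 82.4141 (V=9.4159). Price 2.4226; hedge Δ=-0.4674, bond B=45.2223.
  t=1,j=0: stock 65.7000 → up 73.5840 (V=13.0481), down 59.1300 (V=27.5021). Price 16.0284; hedge Δ=-1.0000, bond B=81.7284.
  t=1,j=1: stock 81.7600 → up 91.5712 (V=2.4226), down 73.5840 (V=13.0481). Price 5.0193; hedge Δ=-0.5907, bond B=53.3168.
  t=0,j=0: stock 73.0000 → up 81.7600 (V=5.0193), down 65.7000 (V=16.0284). Price 7.5677; hedge Δ=-0.6855, bond B=57.6089.
Verification: the root portfolio costs Δ(0,0)·S0 + B(0,0) = 7.5677, matching V0.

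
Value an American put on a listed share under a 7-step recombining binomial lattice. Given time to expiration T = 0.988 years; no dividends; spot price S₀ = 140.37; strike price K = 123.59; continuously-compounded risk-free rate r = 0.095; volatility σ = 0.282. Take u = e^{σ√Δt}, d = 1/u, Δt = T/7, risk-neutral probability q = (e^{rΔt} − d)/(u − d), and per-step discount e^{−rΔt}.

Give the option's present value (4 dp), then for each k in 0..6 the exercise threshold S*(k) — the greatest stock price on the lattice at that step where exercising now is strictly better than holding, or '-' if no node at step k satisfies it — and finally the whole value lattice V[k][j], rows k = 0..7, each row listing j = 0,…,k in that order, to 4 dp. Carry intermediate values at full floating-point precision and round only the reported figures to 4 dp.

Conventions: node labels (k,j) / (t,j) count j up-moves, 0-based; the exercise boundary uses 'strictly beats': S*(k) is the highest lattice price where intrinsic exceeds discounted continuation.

price = 4.6277
boundary = - - - 102.1506 91.8819 102.1506 113.5670
tree:
4.6277
7.9775 1.8572
13.3359 3.5604 0.4361
21.4394 6.6878 0.9548 0.0000
31.7081 12.2176 2.0906 0.0000 0.0000
40.9446 21.4394 4.5776 0.0000 0.0000 0.0000
49.2526 31.7081 10.0230 0.0000 0.0000 0.0000 0.0000
56.7254 40.9446 21.4394 0.0000 0.0000 0.0000 0.0000 0.0000

Δt=0.14114  u=1.11176  d=0.89947  q=0.53713  discount=0.98668
step 7 (expiry): payoffs max(K−S,0) = 56.7254 40.9446 21.4394 0.0000 0.0000 0.0000 0.0000 0.0000
step 6: (k=6,j=0): S=74.3374, K−S=49.2526, hold=47.6065 ⇒ V=49.2526 exercise | (k=6,j=1): S=91.8819, K−S=31.7081, hold=30.0620 ⇒ V=31.7081 exercise | (k=6,j=2): S=113.5670, K−S=10.0230, hold=9.7915 ⇒ V=10.0230 exercise | (k=6,j=3): S=140.3700, K−S=0.0000, hold=0.0000 ⇒ V=0.0000 continue | (k=6,j=4): S=173.4988, K−S=0.0000, hold=0.0000 ⇒ V=0.0000 continue | (k=6,j=5): S=214.4464, K−S=0.0000, hold=0.0000 ⇒ V=0.0000 continue | (k=6,j=6): S=265.0581, K−S=0.0000, hold=0.0000 ⇒ V=0.0000 continue  boundary S*=113.5670
step 5: (k=5,j=0): S=82.6454, K−S=40.9446, hold=39.2985 ⇒ V=40.9446 exercise | (k=5,j=1): S=102.1506, K−S=21.4394, hold=19.7933 ⇒ V=21.4394 exercise | (k=5,j=2): S=126.2592, K−S=0.0000, hold=4.5776 ⇒ V=4.5776 continue | (k=5,j=3): S=156.0578, K−S=0.0000, hold=0.0000 ⇒ V=0.0000 continue | (k=5,j=4): S=192.8891, K−S=0.0000, hold=0.0000 ⇒ V=0.0000 continue | (k=5,j=5): S=238.4130, K−S=0.0000, hold=0.0000 ⇒ V=0.0000 continue  boundary S*=102.1506
step 4: (k=4,j=0): S=91.8819, K−S=31.7081, hold=30.0620 ⇒ V=31.7081 exercise | (k=4,j=1): S=113.5670, K−S=10.0230, hold=12.2176 ⇒ V=12.2176 continue | (k=4,j=2): S=140.3700, K−S=0.0000, hold=2.0906 ⇒ V=2.0906 continue | (k=4,j=3): S=173.4988, K−S=0.0000, hold=0.0000 ⇒ V=0.0000 continue | (k=4,j=4): S=214.4464, K−S=0.0000, hold=0.0000 ⇒ V=0.0000 continue  boundary S*=91.8819
step 3: (k=3,j=0): S=102.1506, K−S=21.4394, hold=20.9563 ⇒ V=21.4394 exercise | (k=3,j=1): S=126.2592, K−S=0.0000, hold=6.6878 ⇒ V=6.6878 continue | (k=3,j=2): S=156.0578, K−S=0.0000, hold=0.9548 ⇒ V=0.9548 continue | (k=3,j=3): S=192.8891, K−S=0.0000, hold=0.0000 ⇒ V=0.0000 continue  boundary S*=102.1506
step 2: (k=2,j=0): S=113.5670, K−S=10.0230, hold=13.3359 ⇒ V=13.3359 continue | (k=2,j=1): S=140.3700, K−S=0.0000, hold=3.5604 ⇒ V=3.5604 continue | (k=2,j=2): S=173.4988, K−S=0.0000, hold=0.4361 ⇒ V=0.4361 continue  boundary S*=-
step 1: (k=1,j=0): S=126.2592, K−S=0.0000, hold=7.9775 ⇒ V=7.9775 continue | (k=1,j=1): S=156.0578, K−S=0.0000, hold=1.8572 ⇒ V=1.8572 continue  boundary S*=-
step 0: (k=0,j=0): S=140.3700, K−S=0.0000, hold=4.6277 ⇒ V=4.6277 continue  boundary S*=-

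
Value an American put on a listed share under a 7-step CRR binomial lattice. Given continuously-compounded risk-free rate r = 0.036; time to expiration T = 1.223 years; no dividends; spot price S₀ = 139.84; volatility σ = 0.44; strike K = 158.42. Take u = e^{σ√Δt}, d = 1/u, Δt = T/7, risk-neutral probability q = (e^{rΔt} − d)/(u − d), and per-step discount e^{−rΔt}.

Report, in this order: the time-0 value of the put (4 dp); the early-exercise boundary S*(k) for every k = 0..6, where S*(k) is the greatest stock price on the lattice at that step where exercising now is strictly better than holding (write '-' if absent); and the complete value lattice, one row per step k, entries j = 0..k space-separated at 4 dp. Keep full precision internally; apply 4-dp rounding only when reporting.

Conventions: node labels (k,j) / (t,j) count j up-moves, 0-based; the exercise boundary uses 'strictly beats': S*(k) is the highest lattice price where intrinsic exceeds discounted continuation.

price = 35.3098
boundary = - - - 80.5400 96.8021 80.5400 96.8021
tree:
35.3098
47.7070 21.8704
62.2016 32.0797 10.7064
77.8800 45.4402 17.5161 3.2078
91.4102 61.6179 27.8939 6.1046 0.0000
102.6674 77.8800 42.7309 11.6172 0.0000 0.0000
112.0334 91.4102 61.6179 22.1080 0.0000 0.0000 0.0000
119.8261 102.6674 77.8800 42.0722 0.0000 0.0000 0.0000 0.0000

Δt=0.17471, u=1.20191, d=0.83201, q=0.47121, disc=e^(-rΔt)=0.99373
k=7 terminal: V=max(K-S,0) → 119.8261 102.6674 77.8800 42.0722 0.0000 0.0000 0.0000 0.0000
k=6: j=0 S=46.3866 intr=112.0334 cont=111.0402 V=112.0334[EX]; j=1 S=67.0098 intr=91.4102 cont=90.4169 V=91.4102[EX]; j=2 S=96.8021 intr=61.6179 cont=60.6246 V=61.6179[EX]; j=3 S=139.8400 intr=18.5800 cont=22.1080 V=22.1080[hold]; j=4 S=202.0123 intr=0.0000 cont=0.0000 V=0.0000[hold]; j=5 S=291.8262 intr=0.0000 cont=0.0000 V=0.0000[hold]; j=6 S=421.5710 intr=0.0000 cont=0.0000 V=0.0000[hold]  S*(6)=96.8021
k=5: j=0 S=55.7526 intr=102.6674 cont=101.6741 V=102.6674[EX]; j=1 S=80.5400 intr=77.8800 cont=76.8867 V=77.8800[EX]; j=2 S=116.3478 intr=42.0722 cont=42.7309 V=42.7309[hold]; j=3 S=168.0756 intr=0.0000 cont=11.6172 V=11.6172[hold]; j=4 S=242.8013 intr=0.0000 cont=0.0000 V=0.0000[hold]; j=5 S=350.7499 intr=0.0000 cont=0.0000 V=0.0000[hold]  S*(5)=80.5400
k=4: j=0 S=67.0098 intr=91.4102 cont=90.4169 V=91.4102[EX]; j=1 S=96.8021 intr=61.6179 cont=60.9330 V=61.6179[EX]; j=2 S=139.8400 intr=18.5800 cont=27.8939 V=27.8939[hold]; j=3 S=202.0123 intr=0.0000 cont=6.1046 V=6.1046[hold]; j=4 S=291.8262 intr=0.0000 cont=0.0000 V=0.0000[hold]  S*(4)=96.8021
k=3: j=0 S=80.5400 intr=77.8800 cont=76.8867 V=77.8800[EX]; j=1 S=116.3478 intr=42.0722 cont=45.4402 V=45.4402[hold]; j=2 S=168.0756 intr=0.0000 cont=17.5161 V=17.5161[hold]; j=3 S=242.8013 intr=0.0000 cont=3.2078 V=3.2078[hold]  S*(3)=80.5400
k=2: j=0 S=96.8021 intr=61.6179 cont=62.2016 V=62.2016[hold]; j=1 S=139.8400 intr=18.5800 cont=32.0797 V=32.0797[hold]; j=2 S=202.0123 intr=0.0000 cont=10.7064 V=10.7064[hold]  S*(2)=-
k=1: j=0 S=116.3478 intr=42.0722 cont=47.7070 V=47.7070[hold]; j=1 S=168.0756 intr=0.0000 cont=21.8704 V=21.8704[hold]  S*(1)=-
k=0: j=0 S=139.8400 intr=18.5800 cont=35.3098 V=35.3098[hold]  S*(0)=-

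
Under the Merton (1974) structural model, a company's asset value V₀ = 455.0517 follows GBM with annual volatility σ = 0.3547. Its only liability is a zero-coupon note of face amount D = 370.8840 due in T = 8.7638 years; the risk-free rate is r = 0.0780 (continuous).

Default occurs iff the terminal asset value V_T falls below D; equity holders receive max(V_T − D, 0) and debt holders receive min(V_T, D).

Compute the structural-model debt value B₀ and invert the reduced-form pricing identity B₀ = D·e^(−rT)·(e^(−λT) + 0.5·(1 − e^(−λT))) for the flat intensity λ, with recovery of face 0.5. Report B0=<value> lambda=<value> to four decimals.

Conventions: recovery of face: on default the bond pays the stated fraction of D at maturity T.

Apply the equity-as-call identities (strike 370.8840, horizon 8.7638 years):
d₁ = [ln(V₀/D) + (r + σ²/2)T] / (σ√T)
   = [ln(455.0517/370.8840) + (0.0780 + 0.5·0.3547²)·8.7638] / (0.3547·√8.7638)
   = [0.204522 + 1.234872] / 1.050044 = 1.370794
d₂ = d₁ − σ√T = 1.370794 − 1.050044 = 0.320751
N(d₁) = 0.914780,  N(d₂) = 0.625800,  e^(−rT) = 0.504808
E₀ = V₀·N(d₁) − D·e^(−rT)·N(d₂)
   = 455.0517·0.914780 − 370.8840·0.504808·0.625800 = 299.106732
B₀ = V₀ − E₀ = 455.0517 − 299.106732 = 155.944968
e^(−λT) = (B₀·e^(rT)/D − 0.5)/(1 − 0.5) = (155.9450·1.980950/370.8840 − 0.5)/0.5 = 0.66585352
λ = −ln(0.66585352)/8.7638 = 0.046405

B0=155.9450 lambda=0.0464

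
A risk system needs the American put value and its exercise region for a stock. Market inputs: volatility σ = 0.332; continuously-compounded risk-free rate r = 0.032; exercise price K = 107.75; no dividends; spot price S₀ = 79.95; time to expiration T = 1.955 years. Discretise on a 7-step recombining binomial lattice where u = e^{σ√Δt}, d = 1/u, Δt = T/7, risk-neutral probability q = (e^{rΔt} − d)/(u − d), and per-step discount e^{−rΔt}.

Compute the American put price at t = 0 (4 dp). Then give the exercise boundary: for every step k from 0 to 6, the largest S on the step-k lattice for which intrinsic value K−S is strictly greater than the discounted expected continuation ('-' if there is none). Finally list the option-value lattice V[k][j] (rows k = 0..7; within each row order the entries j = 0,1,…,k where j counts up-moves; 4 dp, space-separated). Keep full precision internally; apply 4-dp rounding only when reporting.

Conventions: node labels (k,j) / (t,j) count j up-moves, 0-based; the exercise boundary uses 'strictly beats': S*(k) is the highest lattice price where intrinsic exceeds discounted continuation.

price = 31.5182
boundary = - - 56.2887 67.0841 56.2887 67.0841 79.9500
tree:
31.5182
40.9630 21.9433
51.4613 30.4304 13.2203
60.5195 40.6659 19.9844 6.1885
68.1200 51.4613 29.1669 10.4768 1.6898
74.4974 60.5195 40.6659 17.3379 3.2896 0.0000
79.8485 68.1200 51.4613 27.8000 6.4040 0.0000 0.0000
84.3385 74.4974 60.5195 40.6659 12.4666 0.0000 0.0000 0.0000

Δt=0.27929  u=1.19179  d=0.83908  q=0.48170  discount=0.99110
step 7 (expiry): payoffs max(K−S,0) = 84.3385 74.4974 60.5195 40.6659 12.4666 0.0000 0.0000 0.0000
step 6: (k=6,j=0): S=27.9015, K−S=79.8485, hold=78.8898 ⇒ V=79.8485 exercise | (k=6,j=1): S=39.6300, K−S=68.1200, hold=67.1613 ⇒ V=68.1200 exercise | (k=6,j=2): S=56.2887, K−S=51.4613, hold=50.5026 ⇒ V=51.4613 exercise | (k=6,j=3): S=79.9500, K−S=27.8000, hold=26.8413 ⇒ V=27.8000 exercise | (k=6,j=4): S=113.5574, K−S=0.0000, hold=6.4040 ⇒ V=6.4040 continue | (k=6,j=5): S=161.2920, K−S=0.0000, hold=0.0000 ⇒ V=0.0000 continue | (k=6,j=6): S=229.0919, K−S=0.0000, hold=0.0000 ⇒ V=0.0000 continue  boundary S*=79.9500
step 5: (k=5,j=0): S=33.2526, K−S=74.4974, hold=73.5387 ⇒ V=74.4974 exercise | (k=5,j=1): S=47.2305, K−S=60.5195, hold=59.5608 ⇒ V=60.5195 exercise | (k=5,j=2): S=67.0841, K−S=40.6659, hold=39.7072 ⇒ V=40.6659 exercise | (k=5,j=3): S=95.2834, K−S=12.4666, hold=17.3379 ⇒ V=17.3379 continue | (k=5,j=4): S=135.3363, K−S=0.0000, hold=3.2896 ⇒ V=3.2896 continue | (k=5,j=5): S=192.2256, K−S=0.0000, hold=0.0000 ⇒ V=0.0000 continue  boundary S*=67.0841
step 4: (k=4,j=0): S=39.6300, K−S=68.1200, hold=67.1613 ⇒ V=68.1200 exercise | (k=4,j=1): S=56.2887, K−S=51.4613, hold=50.5026 ⇒ V=51.4613 exercise | (k=4,j=2): S=79.9500, K−S=27.8000, hold=29.1669 ⇒ V=29.1669 continue | (k=4,j=3): S=113.5574, K−S=0.0000, hold=10.4768 ⇒ V=10.4768 continue | (k=4,j=4): S=161.2920, K−S=0.0000, hold=1.6898 ⇒ V=1.6898 continue  boundary S*=56.2887
step 3: (k=3,j=0): S=47.2305, K−S=60.5195, hold=59.5608 ⇒ V=60.5195 exercise | (k=3,j=1): S=67.0841, K−S=40.6659, hold=40.3597 ⇒ V=40.6659 exercise | (k=3,j=2): S=95.2834, K−S=12.4666, hold=19.9844 ⇒ V=19.9844 continue | (k=3,j=3): S=135.3363, K−S=0.0000, hold=6.1885 ⇒ V=6.1885 continue  boundary S*=67.0841
step 2: (k=2,j=0): S=56.2887, K−S=51.4613, hold=50.5026 ⇒ V=51.4613 exercise | (k=2,j=1): S=79.9500, K−S=27.8000, hold=30.4304 ⇒ V=30.4304 continue | (k=2,j=2): S=113.5574, K−S=0.0000, hold=13.2203 ⇒ V=13.2203 continue  boundary S*=56.2887
step 1: (k=1,j=0): S=67.0841, K−S=40.6659, hold=40.9630 ⇒ V=40.9630 continue | (k=1,j=1): S=95.2834, K−S=12.4666, hold=21.9433 ⇒ V=21.9433 continue  boundary S*=-
step 0: (k=0,j=0): S=79.9500, K−S=27.8000, hold=31.5182 ⇒ V=31.5182 continue  boundary S*=-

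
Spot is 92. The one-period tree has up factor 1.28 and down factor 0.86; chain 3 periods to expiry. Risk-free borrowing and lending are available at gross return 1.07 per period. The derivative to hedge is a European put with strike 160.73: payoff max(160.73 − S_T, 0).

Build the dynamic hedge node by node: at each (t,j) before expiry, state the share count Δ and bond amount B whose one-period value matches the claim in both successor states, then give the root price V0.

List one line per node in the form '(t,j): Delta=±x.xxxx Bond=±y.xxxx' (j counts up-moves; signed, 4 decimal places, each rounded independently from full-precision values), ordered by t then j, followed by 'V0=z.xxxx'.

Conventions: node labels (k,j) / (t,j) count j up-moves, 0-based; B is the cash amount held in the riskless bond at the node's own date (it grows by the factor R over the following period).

(0,0): Delta=-0.8180 Bond=117.7449
(1,0): Delta=-1.0000 Bond=140.3878
(1,1): Delta=-0.6957 Bond=111.5863
(2,0): Delta=-1.0000 Bond=150.2150
(2,1): Delta=-1.0000 Bond=150.2150
(2,2): Delta=-0.4912 Bond=88.5797
V0=42.4900

Under the risk-neutral measure, an up-move has probability p* = (R−d)/(u−d) = 0.5000 and values discount at R = 1.07.
Terminal payoffs: V(3,0)=102.2128, V(3,1)=73.6347, V(3,2)=31.0998, V(3,3)=0.0000
Node (2,0) S=68.0432: V=(p*·73.6347+(1−p*)·102.2128)/1.07=82.1718; Δ=(73.6347−102.2128)/(87.0953−58.5172)=-1.0000; B=V−Δ·S=150.2150
Node (2,1) S=101.2736: V=(p*·31.0998+(1−p*)·73.6347)/1.07=48.9414; Δ=(31.0998−73.6347)/(129.6302−87.0953)=-1.0000; B=V−Δ·S=150.2150
Node (2,2) S=150.7328: V=(p*·0.0000+(1−p*)·31.0998)/1.07=14.5326; Δ=(0.0000−31.0998)/(192.9380−129.6302)=-0.4912; B=V−Δ·S=88.5797
Node (1,0) S=79.1200: V=(p*·48.9414+(1−p*)·82.1718)/1.07=61.2678; Δ=(48.9414−82.1718)/(101.2736−68.0432)=-1.0000; B=V−Δ·S=140.3878
Node (1,1) S=117.7600: V=(p*·14.5326+(1−p*)·48.9414)/1.07=29.6607; Δ=(14.5326−48.9414)/(150.7328−101.2736)=-0.6957; B=V−Δ·S=111.5863
Node (0,0) S=92.0000: V=(p*·29.6607+(1−p*)·61.2678)/1.07=42.4900; Δ=(29.6607−61.2678)/(117.7600−79.1200)=-0.8180; B=V−Δ·S=117.7449
Verification: the root portfolio costs Δ(0,0)·S0 + B(0,0) = 42.4900, matching V0.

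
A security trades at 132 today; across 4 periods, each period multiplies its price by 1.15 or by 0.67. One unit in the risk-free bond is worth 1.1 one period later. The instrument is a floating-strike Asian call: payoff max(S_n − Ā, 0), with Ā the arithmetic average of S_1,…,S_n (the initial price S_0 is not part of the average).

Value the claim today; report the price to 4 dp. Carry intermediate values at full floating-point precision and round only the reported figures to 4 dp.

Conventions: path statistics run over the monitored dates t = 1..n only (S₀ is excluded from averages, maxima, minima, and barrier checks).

With p* = (R−d)/(u−d) = 0.8958, sum probability × payoff across the paths and divide by R^4.
Enumerate all 2^4 = 16 price paths (U = up ×1.15, D = down ×0.67); each path with k up-moves has probability p*^k·(1−p*)^(4−k).
DDDD: Ā=53.4987, payoff=0.0000, prob=0.000118
UDDD: Ā=91.8262, payoff=0.0000, prob=0.001013
DUDD: Ā=75.9862, payoff=0.0000, prob=0.001013
UUDD: Ā=130.4241, payoff=0.0000, prob=0.008708
DDUD: Ā=65.3734, payoff=0.0000, prob=0.001013
UDUD: Ā=112.2081, payoff=0.0000, prob=0.008708
DUUD: Ā=96.3681, payoff=0.0000, prob=0.008708
UUUD: Ā=165.4079, payoff=0.0000, prob=0.074888
DDDU: Ā=58.2628, payoff=0.0000, prob=0.001013
UDDU: Ā=100.0034, payoff=0.0000, prob=0.008708
DUDU: Ā=84.1634, payoff=0.0000, prob=0.008708
UUDU: Ā=144.4595, payoff=0.0000, prob=0.074888
DDUU: Ā=73.5506, payoff=4.8139, prob=0.008708
UDUU: Ā=126.2435, payoff=8.2627, prob=0.074888
DUUU: Ā=110.4035, payoff=24.1027, prob=0.074888
UUUU: Ā=189.4986, payoff=41.3702, prob=0.644034
Price = Σ prob·payoff / R^4 = 29.109532 / 1.464100 = 19.8822

price = 19.8822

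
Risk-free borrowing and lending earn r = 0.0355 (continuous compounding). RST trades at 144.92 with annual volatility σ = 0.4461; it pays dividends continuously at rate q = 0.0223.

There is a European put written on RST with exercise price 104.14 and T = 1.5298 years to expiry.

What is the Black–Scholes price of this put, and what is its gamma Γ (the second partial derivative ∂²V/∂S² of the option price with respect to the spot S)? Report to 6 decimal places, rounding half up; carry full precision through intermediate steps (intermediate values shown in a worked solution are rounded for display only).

σ√T = 0.4461·√1.5298 = 0.551759
d₁ = (ln(S/K) + (r−q+σ²/2)T) / (σ√T) = (ln(144.92/104.14) + (0.0355−0.0223+0.4461²/2)·1.5298) / 0.551759 = (0.330446 + 0.172412) / 0.551759 = 0.911373
d₂ = d₁ − σ√T = 0.911373 − 0.551759 = 0.359613
e^{−rT} = 0.947140
e^{−qT} = 0.966461
N(−d₁) = 0.181050,  N(−d₂) = 0.359568
Put price V = K·e^{−rT}·N(−d₂) − S·e^{−qT}·N(−d₁) = 35.466076 − 25.357709 = 10.108367
φ(d₁) = (1/√(2π))·e^{−d₁²/2} = 0.263359
Γ = e^{−qT}·φ(d₁) / (S·σ·√T) = 0.003183

price = 10.108367
Γ = 0.003183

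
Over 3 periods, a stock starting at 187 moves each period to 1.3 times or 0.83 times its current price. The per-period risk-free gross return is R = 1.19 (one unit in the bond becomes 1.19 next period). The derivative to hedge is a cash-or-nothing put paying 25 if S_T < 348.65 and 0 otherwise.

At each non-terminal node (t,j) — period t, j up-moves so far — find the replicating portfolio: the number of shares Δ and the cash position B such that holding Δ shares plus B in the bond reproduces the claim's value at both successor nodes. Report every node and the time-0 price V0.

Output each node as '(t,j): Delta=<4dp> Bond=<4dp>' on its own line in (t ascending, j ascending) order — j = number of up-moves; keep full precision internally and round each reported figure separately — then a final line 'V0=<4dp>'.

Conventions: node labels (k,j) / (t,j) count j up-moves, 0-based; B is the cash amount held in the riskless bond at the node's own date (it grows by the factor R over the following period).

No-arbitrage ⇒ martingale measure with p* = (R−d)/(u−d) = 0.7660.
Expiry values: V(3,0)=25.0000, V(3,1)=25.0000, V(3,2)=25.0000, V(3,3)=0.0000
Node (2,0) S=128.8243: V=(p*·25.0000+(1−p*)·25.0000)/1.19=21.0084; Δ=(25.0000−25.0000)/(167.4716−106.9242)=0.0000; B=V−Δ·S=21.0084
Node (2,1) S=201.7730: V=(p*·25.0000+(1−p*)·25.0000)/1.19=21.0084; Δ=(25.0000−25.0000)/(262.3049−167.4716)=0.0000; B=V−Δ·S=21.0084
Node (2,2) S=316.0300: V=(p*·0.0000+(1−p*)·25.0000)/1.19=4.9169; Δ=(0.0000−25.0000)/(410.8390−262.3049)=-0.1683; B=V−Δ·S=58.1083
Node (1,0) S=155.2100: V=(p*·21.0084+(1−p*)·21.0084)/1.19=17.6541; Δ=(21.0084−21.0084)/(201.7730−128.8243)=0.0000; B=V−Δ·S=17.6541
Node (1,1) S=243.1000: V=(p*·4.9169+(1−p*)·21.0084)/1.19=7.2966; Δ=(4.9169−21.0084)/(316.0300−201.7730)=-0.1408; B=V−Δ·S=41.5339
Node (0,0) S=187.0000: V=(p*·7.2966+(1−p*)·17.6541)/1.19=8.1687; Δ=(7.2966−17.6541)/(243.1000−155.2100)=-0.1178; B=V−Δ·S=30.2059
Verification: the root portfolio costs Δ(0,0)·S0 + B(0,0) = 8.1687, matching V0.

(0,0): Delta=-0.1178 Bond=30.2059
(1,0): Delta=0.0000 Bond=17.6541
(1,1): Delta=-0.1408 Bond=41.5339
(2,0): Delta=0.0000 Bond=21.0084
(2,1): Delta=0.0000 Bond=21.0084
(2,2): Delta=-0.1683 Bond=58.1083
V0=8.1687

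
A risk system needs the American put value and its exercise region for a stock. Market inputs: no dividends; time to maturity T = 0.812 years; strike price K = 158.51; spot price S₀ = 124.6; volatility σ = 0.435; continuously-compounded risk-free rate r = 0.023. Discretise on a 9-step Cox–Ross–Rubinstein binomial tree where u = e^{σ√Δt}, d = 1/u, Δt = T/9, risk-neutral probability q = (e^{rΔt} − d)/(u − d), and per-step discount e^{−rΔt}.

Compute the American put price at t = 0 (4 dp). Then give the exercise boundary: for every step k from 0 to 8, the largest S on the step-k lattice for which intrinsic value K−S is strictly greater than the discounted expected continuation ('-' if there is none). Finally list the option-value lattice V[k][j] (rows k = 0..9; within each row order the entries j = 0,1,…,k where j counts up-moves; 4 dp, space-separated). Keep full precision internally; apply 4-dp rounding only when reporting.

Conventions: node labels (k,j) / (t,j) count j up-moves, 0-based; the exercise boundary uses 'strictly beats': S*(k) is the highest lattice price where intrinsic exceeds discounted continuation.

price = 41.6586
boundary = - - - 84.1942 73.8817 84.1942 95.9461 109.3384 124.6000
tree:
41.6586
51.9654 30.4629
63.0361 39.9717 20.0992
74.3158 50.8598 28.1270 11.3252
84.6283 62.5754 38.1492 17.1864 4.9045
93.6777 74.3158 49.8885 25.3570 8.2420 1.2416
101.6187 84.6283 62.5639 36.1141 13.5929 2.3712 0.0000
108.5870 93.6777 74.3158 49.1716 21.8578 4.5286 0.0000 0.0000
114.7018 101.6187 84.6283 62.5639 33.9100 8.6490 0.0000 0.0000 0.0000
120.0677 108.5870 93.6777 74.3158 49.1716 16.5182 0.0000 0.0000 0.0000 0.0000

params: Δt=0.09022 u=1.13958 d=0.87752 q=0.47531 e^(-rΔt)=0.99793
t_9 payoffs: 120.0677 108.5870 93.6777 74.3158 49.1716 16.5182 0.0000 0.0000 0.0000 0.0000
t_8: node(8,0) S=43.8082 payoff=114.7018 vs cont=114.3732 → 114.7018 [stop]  node(8,1) S=56.8913 payoff=101.6187 vs cont=101.2901 → 101.6187 [stop]  node(8,2) S=73.8817 payoff=84.6283 vs cont=84.2998 → 84.6283 [stop]  node(8,3) S=95.9461 payoff=62.5639 vs cont=62.2353 → 62.5639 [stop]  node(8,4) S=124.6000 payoff=33.9100 vs cont=33.5814 → 33.9100 [stop]  node(8,5) S=161.8113 payoff=0.0000 vs cont=8.6490 → 8.6490 [wait]  node(8,6) S=210.1355 payoff=0.0000 vs cont=0.0000 → 0.0000 [wait]  node(8,7) S=272.8916 payoff=0.0000 vs cont=0.0000 → 0.0000 [wait]  node(8,8) S=354.3895 payoff=0.0000 vs cont=0.0000 → 0.0000 [wait]  ⇒ S*(8)=124.6000
t_7: node(7,0) S=49.9230 payoff=108.5870 vs cont=108.2584 → 108.5870 [stop]  node(7,1) S=64.8323 payoff=93.6777 vs cont=93.3491 → 93.6777 [stop]  node(7,2) S=84.1942 payoff=74.3158 vs cont=73.9873 → 74.3158 [stop]  node(7,3) S=109.3384 payoff=49.1716 vs cont=48.8430 → 49.1716 [stop]  node(7,4) S=141.9918 payoff=16.5182 vs cont=21.8578 → 21.8578 [wait]  node(7,5) S=184.3971 payoff=0.0000 vs cont=4.5286 → 4.5286 [wait]  node(7,6) S=239.4665 payoff=0.0000 vs cont=0.0000 → 0.0000 [wait]  node(7,7) S=310.9822 payoff=0.0000 vs cont=0.0000 → 0.0000 [wait]  ⇒ S*(7)=109.3384
t_6: node(6,0) S=56.8913 payoff=101.6187 vs cont=101.2901 → 101.6187 [stop]  node(6,1) S=73.8817 payoff=84.6283 vs cont=84.2998 → 84.6283 [stop]  node(6,2) S=95.9461 payoff=62.5639 vs cont=62.2353 → 62.5639 [stop]  node(6,3) S=124.6000 payoff=33.9100 vs cont=36.1141 → 36.1141 [wait]  node(6,4) S=161.8113 payoff=0.0000 vs cont=13.5929 → 13.5929 [wait]  node(6,5) S=210.1355 payoff=0.0000 vs cont=2.3712 → 2.3712 [wait]  node(6,6) S=272.8916 payoff=0.0000 vs cont=0.0000 → 0.0000 [wait]  ⇒ S*(6)=95.9461
t_5: node(5,0) S=64.8323 payoff=93.6777 vs cont=93.3491 → 93.6777 [stop]  node(5,1) S=84.1942 payoff=74.3158 vs cont=73.9873 → 74.3158 [stop]  node(5,2) S=109.3384 payoff=49.1716 vs cont=49.8885 → 49.8885 [wait]  node(5,3) S=141.9918 payoff=16.5182 vs cont=25.3570 → 25.3570 [wait]  node(5,4) S=184.3971 payoff=0.0000 vs cont=8.2420 → 8.2420 [wait]  node(5,5) S=239.4665 payoff=0.0000 vs cont=1.2416 → 1.2416 [wait]  ⇒ S*(5)=84.1942
t_4: node(4,0) S=73.8817 payoff=84.6283 vs cont=84.2998 → 84.6283 [stop]  node(4,1) S=95.9461 payoff=62.5639 vs cont=62.5754 → 62.5754 [wait]  node(4,2) S=124.6000 payoff=33.9100 vs cont=38.1492 → 38.1492 [wait]  node(4,3) S=161.8113 payoff=0.0000 vs cont=17.1864 → 17.1864 [wait]  node(4,4) S=210.1355 payoff=0.0000 vs cont=4.9045 → 4.9045 [wait]  ⇒ S*(4)=73.8817
t_3: node(3,0) S=84.1942 payoff=74.3158 vs cont=73.9927 → 74.3158 [stop]  node(3,1) S=109.3384 payoff=49.1716 vs cont=50.8598 → 50.8598 [wait]  node(3,2) S=141.9918 payoff=16.5182 vs cont=28.1270 → 28.1270 [wait]  node(3,3) S=184.3971 payoff=0.0000 vs cont=11.3252 → 11.3252 [wait]  ⇒ S*(3)=84.1942
t_2: node(2,0) S=95.9461 payoff=62.5639 vs cont=63.0361 → 63.0361 [wait]  node(2,1) S=124.6000 payoff=33.9100 vs cont=39.9717 → 39.9717 [wait]  node(2,2) S=161.8113 payoff=0.0000 vs cont=20.0992 → 20.0992 [wait]  ⇒ S*(2)=-
t_1: node(1,0) S=109.3384 payoff=49.1716 vs cont=51.9654 → 51.9654 [wait]  node(1,1) S=141.9918 payoff=16.5182 vs cont=30.4629 → 30.4629 [wait]  ⇒ S*(1)=-
t_0: node(0,0) S=124.6000 payoff=33.9100 vs cont=41.6586 → 41.6586 [wait]  ⇒ S*(0)=-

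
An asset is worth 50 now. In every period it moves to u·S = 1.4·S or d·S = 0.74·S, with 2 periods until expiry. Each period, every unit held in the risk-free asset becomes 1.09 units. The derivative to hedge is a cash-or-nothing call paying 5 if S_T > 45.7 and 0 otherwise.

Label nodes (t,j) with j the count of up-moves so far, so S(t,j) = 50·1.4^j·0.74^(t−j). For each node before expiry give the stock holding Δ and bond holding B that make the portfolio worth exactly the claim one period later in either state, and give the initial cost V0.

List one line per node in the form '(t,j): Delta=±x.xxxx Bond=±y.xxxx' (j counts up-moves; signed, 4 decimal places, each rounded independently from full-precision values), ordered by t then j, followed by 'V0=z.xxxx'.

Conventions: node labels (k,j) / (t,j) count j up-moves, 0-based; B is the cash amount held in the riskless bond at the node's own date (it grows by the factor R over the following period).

The replicating-portfolio and risk-neutral prices coincide; use p* = (1.09−0.74)/(1.4−0.74) = 0.5303 for the latter.
At maturity the claim pays: V(2,0)=0.0000, V(2,1)=5.0000, V(2,2)=5.0000
(1,0): S=37.0000. Δ = (V_up−V_dn)/(S_up−S_dn) = (5.0000−0.0000)/(51.8000−27.3800) = 0.2048. V = [p*·5.0000 + (1−p*)·0.0000]/1.09 = 2.4326. B = V − Δ·S = -5.1432.
(1,1): S=70.0000. Δ = (V_up−V_dn)/(S_up−S_dn) = (5.0000−5.0000)/(98.0000−51.8000) = 0.0000. V = [p*·5.0000 + (1−p*)·5.0000]/1.09 = 4.5872. B = V − Δ·S = 4.5872.
(0,0): S=50.0000. Δ = (V_up−V_dn)/(S_up−S_dn) = (4.5872−2.4326)/(70.0000−37.0000) = 0.0653. V = [p*·4.5872 + (1−p*)·2.4326]/1.09 = 3.2800. B = V − Δ·S = 0.0155.
As a check, the time-0 holding Δ(0,0)·S0 + B(0,0) comes to 3.2800 — exactly V0.

(0,0): Delta=0.0653 Bond=0.0155
(1,0): Delta=0.2048 Bond=-5.1432
(1,1): Delta=0.0000 Bond=4.5872
V0=3.2800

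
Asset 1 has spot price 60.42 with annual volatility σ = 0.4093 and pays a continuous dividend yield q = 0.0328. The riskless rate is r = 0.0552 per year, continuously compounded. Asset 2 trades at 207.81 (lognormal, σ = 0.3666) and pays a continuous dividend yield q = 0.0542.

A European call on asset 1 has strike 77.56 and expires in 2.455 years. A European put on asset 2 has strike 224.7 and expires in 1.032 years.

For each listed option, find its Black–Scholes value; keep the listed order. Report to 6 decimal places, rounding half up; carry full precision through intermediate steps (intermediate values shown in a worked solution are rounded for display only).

[asset 1 call K=77.56]
σ√T = 0.4093·√2.455 = 0.641309
d₁ = (ln(S/K) + (r−q+σ²/2)T) / (σ√T) = (ln(60.42/77.56) + (0.0552−0.0328+0.4093²/2)·2.455) / 0.641309 = (-0.249732 + 0.260631) / 0.641309 = 0.016995
d₂ = d₁ − σ√T = 0.016995 − 0.641309 = -0.624314
e^{−rT} = 0.873265
e^{−qT} = 0.922633
N(d₁) = 0.506780,  N(d₂) = 0.266211
price = S·e^{−qT}·N(d₁) − K·e^{−rT}·N(d₂) = 28.250675 − 18.030567 = 10.220109
[asset 2 put K=224.7]
σ√T = 0.3666·√1.032 = 0.372419
d₁ = (ln(S/K) + (r−q+σ²/2)T) / (σ√T) = (ln(207.81/224.7) + (0.0552−0.0542+0.3666²/2)·1.032) / 0.372419 = (-0.078142 + 0.070380) / 0.372419 = -0.020842
d₂ = d₁ − σ√T = -0.020842 − 0.372419 = -0.393261
e^{−rT} = 0.944626
e^{−qT} = 0.945601
N(−d₁) = 0.508314,  N(−d₂) = 0.652937
price = K·e^{−rT}·N(−d₂) − S·e^{−qT}·N(−d₁) = 138.590658 − 99.886445 = 38.704213

price(asset 1 call K=77.56) = 10.220109
price(asset 2 put K=224.7) = 38.704213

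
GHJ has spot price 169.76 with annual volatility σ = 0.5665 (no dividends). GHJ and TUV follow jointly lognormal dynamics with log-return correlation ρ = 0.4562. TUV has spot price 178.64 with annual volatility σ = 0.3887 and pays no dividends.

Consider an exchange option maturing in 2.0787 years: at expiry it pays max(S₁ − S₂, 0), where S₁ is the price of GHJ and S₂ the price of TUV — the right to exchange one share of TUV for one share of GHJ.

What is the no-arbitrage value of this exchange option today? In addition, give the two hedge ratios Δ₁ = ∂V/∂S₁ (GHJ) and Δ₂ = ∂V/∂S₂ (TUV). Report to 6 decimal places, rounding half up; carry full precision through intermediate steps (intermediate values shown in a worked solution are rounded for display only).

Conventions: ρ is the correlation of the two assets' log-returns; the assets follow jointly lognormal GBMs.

exchange price = 46.642389
Δ1 = 0.620740
Δ2 = -0.328787

σ_eff = √(σ₁² + σ₂² − 2ρσ₁σ₂) = √(0.5665² + 0.3887² − 2·0.4562·0.5665·0.3887) = 0.520673
d₁ = (ln(S₁/S₂) + (q₂ − q₁ + σ_eff²/2)T) / (σ_eff√T) = (ln(169.76/178.64) + (0.0 − 0.0 + 0.135550)·2.0787) / 0.750691 = 0.307426
d₂ = d₁ − σ_eff√T = 0.307426 − 0.750691 = -0.443266
N(d₁) = 0.620740,  N(d₂) = 0.328787
V = S₁·e^{−q₁T}·N(d₁) − S₂·e^{−q₂T}·N(d₂) = 105.376869 − 58.734480 = 46.642389
Key observation: no risk-free rate is needed — with the second asset as numeraire the exchange option is a call on the ratio S₁/S₂, and r cancels out of the value.
Δ₁ = e^{−q₁T}·N(d₁) = 0.620740;  Δ₂ = −e^{−q₂T}·N(d₂) = -0.328787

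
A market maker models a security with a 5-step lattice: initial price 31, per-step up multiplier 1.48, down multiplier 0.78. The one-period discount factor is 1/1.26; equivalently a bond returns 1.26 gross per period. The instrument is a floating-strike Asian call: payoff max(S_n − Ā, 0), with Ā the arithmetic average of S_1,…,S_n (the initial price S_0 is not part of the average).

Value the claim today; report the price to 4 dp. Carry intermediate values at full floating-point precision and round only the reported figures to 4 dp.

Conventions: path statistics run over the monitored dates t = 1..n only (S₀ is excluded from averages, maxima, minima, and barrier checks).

Set p* = 0.6857 (from d < R < u); the path-dependent value is the discounted p*-expectation over all price paths.
Enumerate all 2^5 = 32 price paths (U = up ×1.48, D = down ×0.78); each path with k up-moves has probability p*^k·(1−p*)^(5−k).
DDDDD: Ā=15.6353, payoff=0.0000, prob=0.003066
UDDDD: Ā=29.6669, payoff=0.0000, prob=0.006690
DUDDD: Ā=25.3269, payoff=0.0000, prob=0.006690
UUDDD: Ā=48.0563, payoff=0.0000, prob=0.014597
DDUDD: Ā=21.9417, payoff=0.0000, prob=0.006690
UDUDD: Ā=41.6331, payoff=0.0000, prob=0.014597
DUUDD: Ā=37.2931, payoff=0.0000, prob=0.014597
UUUDD: Ā=70.7612, payoff=0.0000, prob=0.031848
DDDUD: Ā=19.3013, payoff=0.0000, prob=0.006690
UDDUD: Ā=36.6230, payoff=0.0000, prob=0.014597
DUDUD: Ā=32.2830, payoff=0.0000, prob=0.014597
UUDUD: Ā=61.2549, payoff=0.0000, prob=0.031848
DDUUD: Ā=28.8978, payoff=3.3255, prob=0.014597
UDUUD: Ā=54.8317, payoff=6.3098, prob=0.031848
DUUUD: Ā=50.4917, payoff=10.6498, prob=0.031848
UUUUD: Ā=95.8047, payoff=20.2074, prob=0.069486
DDDDU: Ā=17.2417, payoff=0.0000, prob=0.006690
UDDDU: Ā=32.7151, payoff=0.0000, prob=0.014597
DUDDU: Ā=28.3751, payoff=3.8481, prob=0.014597
UUDDU: Ā=53.8399, payoff=7.3016, prob=0.031848
DDUDU: Ā=24.9899, payoff=7.2333, prob=0.014597
UDUDU: Ā=47.4167, payoff=13.7248, prob=0.031848
DUUDU: Ā=43.0767, payoff=18.0648, prob=0.031848
UUUDU: Ā=81.7353, payoff=34.2768, prob=0.069486
DDDUU: Ā=22.3494, payoff=9.8738, prob=0.014597
UDDUU: Ā=42.4066, payoff=18.7349, prob=0.031848
DUDUU: Ā=38.0666, payoff=23.0749, prob=0.031848
UUDUU: Ā=72.2290, payoff=43.7831, prob=0.069486
DDUUU: Ā=34.6814, payoff=26.4601, prob=0.031848
UDUUU: Ā=65.8058, payoff=50.2063, prob=0.069486
DUUUU: Ā=61.4658, payoff=54.5463, prob=0.069486
UUUUU: Ā=116.6274, payoff=103.4981, prob=0.151606
Price = Σ prob·payoff / R^5 = 34.111711 / 3.175797 = 10.7411

price = 10.7411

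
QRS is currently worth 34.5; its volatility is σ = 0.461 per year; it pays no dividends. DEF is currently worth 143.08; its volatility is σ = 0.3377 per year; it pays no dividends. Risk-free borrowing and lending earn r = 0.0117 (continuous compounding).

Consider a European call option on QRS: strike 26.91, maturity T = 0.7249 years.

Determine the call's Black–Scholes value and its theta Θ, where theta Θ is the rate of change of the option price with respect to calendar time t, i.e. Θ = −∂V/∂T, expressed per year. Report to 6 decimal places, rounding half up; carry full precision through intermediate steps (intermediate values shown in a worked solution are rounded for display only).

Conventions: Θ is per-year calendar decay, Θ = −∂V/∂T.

price = 9.633936
Θ = -2.805705

σ√T = 0.461·√0.7249 = 0.392500
d₁ = (ln(S/K) + (r+σ²/2)T) / (σ√T) = (ln(34.5/26.91) + (0.0117+0.461²/2)·0.7249) / 0.392500 = (0.248461 + 0.085510) / 0.392500 = 0.850881
d₂ = d₁ − σ√T = 0.850881 − 0.392500 = 0.458380
e^{−rT} = 0.991555
N(d₁) = 0.802582,  N(d₂) = 0.676660
Call price V = S·N(d₁) − K·e^{−rT}·N(d₂) = 27.689086 − 18.055149 = 9.633936
φ(d₁) = (1/√(2π))·e^{−d₁²/2} = 0.277777
Θ = −S·φ(d₁)·σ/(2√T) − r·K·e^{−rT}·N(d₂) = −2.594459 − 0.211245 = -2.805705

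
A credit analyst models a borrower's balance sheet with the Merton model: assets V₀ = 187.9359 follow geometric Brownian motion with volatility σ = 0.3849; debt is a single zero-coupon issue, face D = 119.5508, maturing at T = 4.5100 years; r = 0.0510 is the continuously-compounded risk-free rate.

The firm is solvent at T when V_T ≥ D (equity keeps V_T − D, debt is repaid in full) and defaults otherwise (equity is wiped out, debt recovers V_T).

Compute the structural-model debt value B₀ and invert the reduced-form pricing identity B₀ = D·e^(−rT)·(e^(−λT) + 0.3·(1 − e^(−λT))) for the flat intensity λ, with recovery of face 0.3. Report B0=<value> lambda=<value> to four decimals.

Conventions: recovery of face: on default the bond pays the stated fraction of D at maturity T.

B0=83.2435 lambda=0.0431

Work the structural quantities from V₀ = 187.9359 against face 119.5508:
d₁ = [ln(V₀/D) + (r + σ²/2)T] / (σ√T)
   = [ln(187.9359/119.5508) + (0.0510 + 0.5·0.3849²)·4.5100] / (0.3849·√4.5100)
   = [0.452360 + 0.564084] / 0.817403 = 1.243503
d₂ = d₁ − σ√T = 1.243503 − 0.817403 = 0.426101
N(d₁) = 0.893159,  N(d₂) = 0.664983,  e^(−rT) = 0.794526
E₀ = V₀·N(d₁) − D·e^(−rT)·N(d₂)
   = 187.9359·0.893159 − 119.5508·0.794526·0.664983 = 104.692440
B₀ = V₀ − E₀ = 187.9359 − 104.692440 = 83.243460
e^(−λT) = (B₀·e^(rT)/D − 0.3)/(1 − 0.3) = (83.2435·1.258613/119.5508 − 0.3)/0.7 = 0.82339268
λ = −ln(0.82339268)/4.5100 = 0.043087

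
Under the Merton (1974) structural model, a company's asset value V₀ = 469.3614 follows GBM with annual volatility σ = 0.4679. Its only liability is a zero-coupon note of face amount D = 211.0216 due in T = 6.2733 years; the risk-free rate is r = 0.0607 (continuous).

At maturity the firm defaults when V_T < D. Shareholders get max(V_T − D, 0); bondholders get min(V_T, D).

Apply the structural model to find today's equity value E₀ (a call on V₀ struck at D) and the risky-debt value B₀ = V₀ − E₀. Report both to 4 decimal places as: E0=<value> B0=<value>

E0=347.6511 B0=121.7103

Equity is a call on the firm's assets struck at D = 211.0216:
d₁ = [ln(V₀/D) + (r + σ²/2)T] / (σ√T)
   = [ln(469.3614/211.0216) + (0.0607 + 0.5·0.4679²)·6.2733] / (0.4679·√6.2733)
   = [0.799413 + 1.067497] / 1.171928 = 1.593024
d₂ = d₁ − σ√T = 1.593024 − 1.171928 = 0.421096
N(d₁) = 0.944423,  N(d₂) = 0.663157,  e^(−rT) = 0.683322
E₀ = V₀·N(d₁) − D·e^(−rT)·N(d₂)
   = 469.3614·0.944423 − 211.0216·0.683322·0.663157 = 347.651092
B₀ = V₀ − E₀ = 469.3614 − 347.651092 = 121.710308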